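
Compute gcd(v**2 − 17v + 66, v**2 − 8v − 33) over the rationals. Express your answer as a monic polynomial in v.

v − 11

Repeated division with remainder:
  v**2 − 17v + 66 = (v**2 − 8v − 33) + (−9v + 99)
  v**2 − 8v − 33 = (−(1/9)v − 1/3)(−9v + 99) + (0)
Last nonzero remainder: −9v + 99. Dividing through by −9 gives the monic gcd v − 11.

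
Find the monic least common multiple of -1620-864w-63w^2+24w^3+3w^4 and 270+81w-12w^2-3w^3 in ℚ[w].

Euclidean algorithm in ℚ[w]:
  3w^4+24w^3-63w^2-864w-1620 = (-w-4)(-3w^3-12w^2+81w+270) + (-30w^2-270w-540)
  -3w^3-12w^2+81w+270 = ((1/10)w-1/2)(-30w^2-270w-540) + (0)
Last nonzero remainder: -30w^2-270w-540. Dividing through by -30 gives the monic gcd w^2+9w+18.
Then lcm(f, g) = f·g / gcd(f, g); expanding and making the result monic gives the answer.

2700+900w-183w^2-61w^3+3w^4+w^5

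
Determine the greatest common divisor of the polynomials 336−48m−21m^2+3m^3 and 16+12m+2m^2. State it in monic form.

4+m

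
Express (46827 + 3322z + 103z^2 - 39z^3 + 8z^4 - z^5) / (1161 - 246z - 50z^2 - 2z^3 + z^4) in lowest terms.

(1089 - 176z + 18z^2 - z^3)/(27 - 12z + z^2)

By polynomial division,
  -z^5 + 8z^4 - 39z^3 + 103z^2 + 3322z + 46827 = (-z + 6)(z^4 - 2z^3 - 50z^2 - 246z + 1161) + (-77z^3 + 157z^2 + 5959z + 39861)
  z^4 - 2z^3 - 50z^2 - 246z + 1161 = (-(1/77)z - 3/5929)(-77z^3 + 157z^2 + 5959z + 39861) + ((162864/5929)z^2 + (1628640/5929)z + 7003152/5929)
  -77z^3 + 157z^2 + 5959z + 39861 = (-(456533/162864)z + 610687/18096)((162864/5929)z^2 + (1628640/5929)z + 7003152/5929) + (0)
Last nonzero remainder: (162864/5929)z^2 + (1628640/5929)z + 7003152/5929. Dividing through by 162864/5929 gives the monic gcd z^2 + 10z + 43.
Cancel z^2 + 10z + 43 from numerator and denominator to get the reduced form.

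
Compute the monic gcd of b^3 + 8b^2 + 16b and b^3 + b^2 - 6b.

b

Euclidean algorithm in ℚ[b]:
  b^3 + 8b^2 + 16b = (b^3 + b^2 - 6b) + (7b^2 + 22b)
  b^3 + b^2 - 6b = ((1/7)b - 15/49)(7b^2 + 22b) + ((36/49)b)
  7b^2 + 22b = ((343/36)b + 539/18)((36/49)b) + (0)
Last nonzero remainder: (36/49)b. Dividing through by 36/49 gives the monic gcd b.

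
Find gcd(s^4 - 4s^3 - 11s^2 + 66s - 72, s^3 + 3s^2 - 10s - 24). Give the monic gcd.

s^2 + s - 12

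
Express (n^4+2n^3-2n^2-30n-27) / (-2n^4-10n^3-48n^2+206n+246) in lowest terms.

(-n^2-4n-9)/(2n^2+14n+82)

Apply the Euclidean algorithm:
  n^4+2n^3-2n^2-30n-27 = (-1/2)(-2n^4-10n^3-48n^2+206n+246) + (-3n^3-26n^2+73n+96)
  -2n^4-10n^3-48n^2+206n+246 = ((2/3)n-22/9)(-3n^3-26n^2+73n+96) + (-(1442/9)n^2+(2884/9)n+1442/3)
  -3n^3-26n^2+73n+96 = ((27/1442)n+144/721)(-(1442/9)n^2+(2884/9)n+1442/3) + (0)
Last nonzero remainder: -(1442/9)n^2+(2884/9)n+1442/3. Dividing through by -1442/9 gives the monic gcd n^2-2n-3.
Cancel n^2-2n-3 from numerator and denominator to get the reduced form.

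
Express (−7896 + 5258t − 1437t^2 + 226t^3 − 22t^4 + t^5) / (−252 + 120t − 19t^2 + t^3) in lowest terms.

(−188 + 67t − 9t^2 + t^3)/(−6 + t)

Euclidean algorithm in ℚ[t]:
  t^5 − 22t^4 + 226t^3 − 1437t^2 + 5258t − 7896 = (t^2 − 3t + 49)(t^3 − 19t^2 + 120t − 252) + (106t^2 − 1378t + 4452)
  t^3 − 19t^2 + 120t − 252 = ((1/106)t − 3/53)(106t^2 − 1378t + 4452) + (0)
Last nonzero remainder: 106t^2 − 1378t + 4452. Dividing through by 106 gives the monic gcd t^2 − 13t + 42.
Cancel t^2 − 13t + 42 from numerator and denominator to get the reduced form.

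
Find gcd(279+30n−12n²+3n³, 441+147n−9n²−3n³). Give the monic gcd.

3+n

By polynomial division,
  3n³−12n²+30n+279 = (−1)(−3n³−9n²+147n+441) + (−21n²+177n+720)
  −3n³−9n²+147n+441 = ((1/7)n+80/49)(−21n²+177n+720) + (−(11997/49)n−35991/49)
  −21n²+177n+720 = ((343/3999)n−3920/3999)(−(11997/49)n−35991/49) + (0)
Last nonzero remainder: −(11997/49)n−35991/49. Dividing through by −11997/49 gives the monic gcd n+3.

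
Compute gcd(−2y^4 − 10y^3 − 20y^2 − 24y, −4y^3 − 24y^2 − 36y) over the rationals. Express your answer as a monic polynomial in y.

y^2 + 3y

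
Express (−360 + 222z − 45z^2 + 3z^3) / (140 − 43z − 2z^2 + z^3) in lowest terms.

Euclidean algorithm in ℚ[z]:
  3z^3 − 45z^2 + 222z − 360 = (3)(z^3 − 2z^2 − 43z + 140) + (−39z^2 + 351z − 780)
  z^3 − 2z^2 − 43z + 140 = (−(1/39)z − 7/39)(−39z^2 + 351z − 780) + (0)
Last nonzero remainder: −39z^2 + 351z − 780. Dividing through by −39 gives the monic gcd z^2 − 9z + 20.
Cancel z^2 − 9z + 20 from numerator and denominator to get the reduced form.

(−18 + 3z)/(7 + z)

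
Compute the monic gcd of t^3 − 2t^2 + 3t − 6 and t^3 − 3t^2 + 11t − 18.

t − 2

Apply the Euclidean algorithm:
  t^3 − 2t^2 + 3t − 6 = (t^3 − 3t^2 + 11t − 18) + (t^2 − 8t + 12)
  t^3 − 3t^2 + 11t − 18 = (t + 5)(t^2 − 8t + 12) + (39t − 78)
  t^2 − 8t + 12 = ((1/39)t − 2/13)(39t − 78) + (0)
Last nonzero remainder: 39t − 78. Dividing through by 39 gives the monic gcd t − 2.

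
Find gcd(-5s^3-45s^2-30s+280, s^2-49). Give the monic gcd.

s+7

Repeated division with remainder:
  -5s^3-45s^2-30s+280 = (-5s-45)(s^2-49) + (-275s-1925)
  s^2-49 = (-(1/275)s+7/275)(-275s-1925) + (0)
Last nonzero remainder: -275s-1925. Dividing through by -275 gives the monic gcd s+7.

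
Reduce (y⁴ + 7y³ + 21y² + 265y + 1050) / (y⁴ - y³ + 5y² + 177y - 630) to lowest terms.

Euclidean algorithm in ℚ[y]:
  y⁴ + 7y³ + 21y² + 265y + 1050 = (y⁴ - y³ + 5y² + 177y - 630) + (8y³ + 16y² + 88y + 1680)
  y⁴ - y³ + 5y² + 177y - 630 = ((1/8)y - 3/8)(8y³ + 16y² + 88y + 1680) + (0)
Last nonzero remainder: 8y³ + 16y² + 88y + 1680. Dividing through by 8 gives the monic gcd y³ + 2y² + 11y + 210.
Cancel y³ + 2y² + 11y + 210 from numerator and denominator to get the reduced form.

(y + 5)/(y - 3)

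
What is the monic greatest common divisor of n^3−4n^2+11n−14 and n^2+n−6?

n−2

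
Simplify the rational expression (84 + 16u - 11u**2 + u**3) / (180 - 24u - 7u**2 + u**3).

(-14 - 5u + u**2)/(-30 - u + u**2)

Repeated division with remainder:
  u**3 - 11u**2 + 16u + 84 = (u**3 - 7u**2 - 24u + 180) + (-4u**2 + 40u - 96)
  u**3 - 7u**2 - 24u + 180 = (-(1/4)u - 3/4)(-4u**2 + 40u - 96) + (-18u + 108)
  -4u**2 + 40u - 96 = ((2/9)u - 8/9)(-18u + 108) + (0)
Last nonzero remainder: -18u + 108. Dividing through by -18 gives the monic gcd u - 6.
Cancel u - 6 from numerator and denominator to get the reduced form.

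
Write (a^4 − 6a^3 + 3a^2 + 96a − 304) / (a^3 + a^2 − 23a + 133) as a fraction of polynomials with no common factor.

Euclidean algorithm in ℚ[a]:
  a^4 − 6a^3 + 3a^2 + 96a − 304 = (a − 7)(a^3 + a^2 − 23a + 133) + (33a^2 − 198a + 627)
  a^3 + a^2 − 23a + 133 = ((1/33)a + 7/33)(33a^2 − 198a + 627) + (0)
Last nonzero remainder: 33a^2 − 198a + 627. Dividing through by 33 gives the monic gcd a^2 − 6a + 19.
Cancel a^2 − 6a + 19 from numerator and denominator to get the reduced form.

(a^2 − 16)/(a + 7)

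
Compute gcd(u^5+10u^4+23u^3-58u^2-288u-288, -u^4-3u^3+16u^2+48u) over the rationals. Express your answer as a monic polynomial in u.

u^2+7u+12

Repeated division with remainder:
  u^5+10u^4+23u^3-58u^2-288u-288 = (-u-7)(-u^4-3u^3+16u^2+48u) + (18u^3+102u^2+48u-288)
  -u^4-3u^3+16u^2+48u = (-(1/18)u+4/27)(18u^3+102u^2+48u-288) + ((32/9)u^2+(224/9)u+128/3)
  18u^3+102u^2+48u-288 = ((81/16)u-27/4)((32/9)u^2+(224/9)u+128/3) + (0)
Last nonzero remainder: (32/9)u^2+(224/9)u+128/3. Dividing through by 32/9 gives the monic gcd u^2+7u+12.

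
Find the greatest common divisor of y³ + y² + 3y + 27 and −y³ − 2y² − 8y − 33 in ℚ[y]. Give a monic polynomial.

y + 3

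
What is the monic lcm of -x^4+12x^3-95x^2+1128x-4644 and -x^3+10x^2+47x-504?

x^6-13x^5+51x^4-551x^3+452x^2+58524x-260064

By polynomial division,
  -x^4+12x^3-95x^2+1128x-4644 = (x-2)(-x^3+10x^2+47x-504) + (-122x^2+1726x-5652)
  -x^3+10x^2+47x-504 = ((1/122)x+253/7442)(-122x^2+1726x-5652) + ((128934/3721)x-1160406/3721)
  -122x^2+1726x-5652 = (-(226981/64467)x+1168394/64467)((128934/3721)x-1160406/3721) + (0)
Last nonzero remainder: (128934/3721)x-1160406/3721. Dividing through by 128934/3721 gives the monic gcd x-9.
Then lcm(f, g) = f·g / gcd(f, g); expanding and making the result monic gives the answer.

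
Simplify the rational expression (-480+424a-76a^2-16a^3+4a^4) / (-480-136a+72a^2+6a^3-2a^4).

Euclidean algorithm in ℚ[a]:
  4a^4-16a^3-76a^2+424a-480 = (-2)(-2a^4+6a^3+72a^2-136a-480) + (-4a^3+68a^2+152a-1440)
  -2a^4+6a^3+72a^2-136a-480 = ((1/2)a+7)(-4a^3+68a^2+152a-1440) + (-480a^2-480a+9600)
  -4a^3+68a^2+152a-1440 = ((1/120)a-3/20)(-480a^2-480a+9600) + (0)
Last nonzero remainder: -480a^2-480a+9600. Dividing through by -480 gives the monic gcd a^2+a-20.
Cancel a^2+a-20 from numerator and denominator to get the reduced form.

(-12+10a-2a^2)/(-12-4a+a^2)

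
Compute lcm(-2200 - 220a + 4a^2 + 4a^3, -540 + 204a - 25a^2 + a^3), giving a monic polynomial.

-29700 + 5280a + 329a^2 - 16a^3 - 14a^4 + a^5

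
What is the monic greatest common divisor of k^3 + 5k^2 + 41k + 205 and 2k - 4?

Repeated division with remainder:
  k^3 + 5k^2 + 41k + 205 = ((1/2)k^2 + (7/2)k + 55/2)(2k - 4) + (315)
  2k - 4 = ((2/315)k - 4/315)(315) + (0)
The last nonzero remainder is the constant 315, so the polynomials are coprime and gcd = 1.

1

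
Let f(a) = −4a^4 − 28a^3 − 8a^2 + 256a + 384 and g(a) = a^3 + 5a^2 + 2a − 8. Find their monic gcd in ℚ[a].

a^2 + 6a + 8

Euclidean algorithm in ℚ[a]:
  −4a^4 − 28a^3 − 8a^2 + 256a + 384 = (−4a − 8)(a^3 + 5a^2 + 2a − 8) + (40a^2 + 240a + 320)
  a^3 + 5a^2 + 2a − 8 = ((1/40)a − 1/40)(40a^2 + 240a + 320) + (0)
Last nonzero remainder: 40a^2 + 240a + 320. Dividing through by 40 gives the monic gcd a^2 + 6a + 8.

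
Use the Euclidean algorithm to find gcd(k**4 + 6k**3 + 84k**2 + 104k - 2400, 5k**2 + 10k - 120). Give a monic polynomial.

k**2 + 2k - 24

Euclidean algorithm in ℚ[k]:
  k**4 + 6k**3 + 84k**2 + 104k - 2400 = ((1/5)k**2 + (4/5)k + 20)(5k**2 + 10k - 120) + (0)
Last nonzero remainder: 5k**2 + 10k - 120. Dividing through by 5 gives the monic gcd k**2 + 2k - 24.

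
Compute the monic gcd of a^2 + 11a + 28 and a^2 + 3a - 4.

By polynomial division,
  a^2 + 11a + 28 = (a^2 + 3a - 4) + (8a + 32)
  a^2 + 3a - 4 = ((1/8)a - 1/8)(8a + 32) + (0)
Last nonzero remainder: 8a + 32. Dividing through by 8 gives the monic gcd a + 4.

a + 4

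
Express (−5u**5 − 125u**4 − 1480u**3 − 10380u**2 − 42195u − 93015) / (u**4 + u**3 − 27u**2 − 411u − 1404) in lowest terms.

Repeated division with remainder:
  −5u**5 − 125u**4 − 1480u**3 − 10380u**2 − 42195u − 93015 = (−5u − 120)(u**4 + u**3 − 27u**2 − 411u − 1404) + (−1495u**3 − 15675u**2 − 98535u − 261495)
  u**4 + u**3 − 27u**2 − 411u − 1404 = (−(1/1495)u + 2836/447005)(−1495u**3 − 15675u**2 − 98535u − 261495) + ((584640/89401)u**2 + (3507840/89401)u + 1753920/6877)
  −1495u**3 − 15675u**2 − 98535u − 261495 = (−(26730899/116928)u − 13320749/12992)((584640/89401)u**2 + (3507840/89401)u + 1753920/6877) + (0)
Last nonzero remainder: (584640/89401)u**2 + (3507840/89401)u + 1753920/6877. Dividing through by 584640/89401 gives the monic gcd u**2 + 6u + 39.
Cancel u**2 + 6u + 39 from numerator and denominator to get the reduced form.

(−5u**3 − 95u**2 − 715u − 2385)/(u**2 − 5u − 36)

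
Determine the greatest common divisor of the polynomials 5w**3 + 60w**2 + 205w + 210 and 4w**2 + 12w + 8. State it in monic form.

By polynomial division,
  5w**3 + 60w**2 + 205w + 210 = ((5/4)w + 45/4)(4w**2 + 12w + 8) + (60w + 120)
  4w**2 + 12w + 8 = ((1/15)w + 1/15)(60w + 120) + (0)
Last nonzero remainder: 60w + 120. Dividing through by 60 gives the monic gcd w + 2.

w + 2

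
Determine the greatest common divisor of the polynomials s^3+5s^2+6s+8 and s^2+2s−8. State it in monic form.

Euclidean algorithm in ℚ[s]:
  s^3+5s^2+6s+8 = (s+3)(s^2+2s−8) + (8s+32)
  s^2+2s−8 = ((1/8)s−1/4)(8s+32) + (0)
Last nonzero remainder: 8s+32. Dividing through by 8 gives the monic gcd s+4.

s+4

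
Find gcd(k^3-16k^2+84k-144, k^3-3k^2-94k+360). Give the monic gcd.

k-4

Apply the Euclidean algorithm:
  k^3-16k^2+84k-144 = (k^3-3k^2-94k+360) + (-13k^2+178k-504)
  k^3-3k^2-94k+360 = (-(1/13)k-139/169)(-13k^2+178k-504) + ((2304/169)k-9216/169)
  -13k^2+178k-504 = (-(2197/2304)k+1183/128)((2304/169)k-9216/169) + (0)
Last nonzero remainder: (2304/169)k-9216/169. Dividing through by 2304/169 gives the monic gcd k-4.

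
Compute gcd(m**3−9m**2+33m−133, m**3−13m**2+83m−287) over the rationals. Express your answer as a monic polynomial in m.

m−7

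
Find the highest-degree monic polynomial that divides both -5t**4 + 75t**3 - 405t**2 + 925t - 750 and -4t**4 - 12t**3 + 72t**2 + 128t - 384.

Repeated division with remainder:
  -5t**4 + 75t**3 - 405t**2 + 925t - 750 = (5/4)(-4t**4 - 12t**3 + 72t**2 + 128t - 384) + (90t**3 - 495t**2 + 765t - 270)
  -4t**4 - 12t**3 + 72t**2 + 128t - 384 = (-(2/45)t - 17/45)(90t**3 - 495t**2 + 765t - 270) + (-81t**2 + 405t - 486)
  90t**3 - 495t**2 + 765t - 270 = (-(10/9)t + 5/9)(-81t**2 + 405t - 486) + (0)
Last nonzero remainder: -81t**2 + 405t - 486. Dividing through by -81 gives the monic gcd t**2 - 5t + 6.

t**2 - 5t + 6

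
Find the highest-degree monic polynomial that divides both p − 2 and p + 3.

By polynomial division,
  p − 2 = (p + 3) + (−5)
  p + 3 = (−(1/5)p − 3/5)(−5) + (0)
The last nonzero remainder is the constant −5, so the polynomials are coprime and gcd = 1.

1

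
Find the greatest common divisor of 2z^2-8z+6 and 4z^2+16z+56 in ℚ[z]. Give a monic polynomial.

Apply the Euclidean algorithm:
  2z^2-8z+6 = (1/2)(4z^2+16z+56) + (-16z-22)
  4z^2+16z+56 = (-(1/4)z-21/32)(-16z-22) + (665/16)
  -16z-22 = (-(256/665)z-352/665)(665/16) + (0)
The last nonzero remainder is the constant 665/16, so the polynomials are coprime and gcd = 1.

1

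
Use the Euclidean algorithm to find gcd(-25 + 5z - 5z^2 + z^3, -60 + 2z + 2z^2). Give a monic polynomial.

-5 + z

Apply the Euclidean algorithm:
  z^3 - 5z^2 + 5z - 25 = ((1/2)z - 3)(2z^2 + 2z - 60) + (41z - 205)
  2z^2 + 2z - 60 = ((2/41)z + 12/41)(41z - 205) + (0)
Last nonzero remainder: 41z - 205. Dividing through by 41 gives the monic gcd z - 5.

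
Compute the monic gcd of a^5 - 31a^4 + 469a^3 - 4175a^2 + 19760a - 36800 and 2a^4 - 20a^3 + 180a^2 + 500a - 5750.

Apply the Euclidean algorithm:
  a^5 - 31a^4 + 469a^3 - 4175a^2 + 19760a - 36800 = ((1/2)a - 21/2)(2a^4 - 20a^3 + 180a^2 + 500a - 5750) + (169a^3 - 2535a^2 + 27885a - 97175)
  2a^4 - 20a^3 + 180a^2 + 500a - 5750 = ((2/169)a + 10/169)(169a^3 - 2535a^2 + 27885a - 97175) + (0)
Last nonzero remainder: 169a^3 - 2535a^2 + 27885a - 97175. Dividing through by 169 gives the monic gcd a^3 - 15a^2 + 165a - 575.

a^3 - 15a^2 + 165a - 575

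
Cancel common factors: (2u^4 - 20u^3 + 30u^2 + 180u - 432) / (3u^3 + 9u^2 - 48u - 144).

Repeated division with remainder:
  2u^4 - 20u^3 + 30u^2 + 180u - 432 = ((2/3)u - 26/3)(3u^3 + 9u^2 - 48u - 144) + (140u^2 - 140u - 1680)
  3u^3 + 9u^2 - 48u - 144 = ((3/140)u + 3/35)(140u^2 - 140u - 1680) + (0)
Last nonzero remainder: 140u^2 - 140u - 1680. Dividing through by 140 gives the monic gcd u^2 - u - 12.
Cancel u^2 - u - 12 from numerator and denominator to get the reduced form.

(2u^2 - 18u + 36)/(3u + 12)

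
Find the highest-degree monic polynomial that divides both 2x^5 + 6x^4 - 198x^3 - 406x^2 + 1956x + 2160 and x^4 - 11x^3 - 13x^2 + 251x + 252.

Euclidean algorithm in ℚ[x]:
  2x^5 + 6x^4 - 198x^3 - 406x^2 + 1956x + 2160 = (2x + 28)(x^4 - 11x^3 - 13x^2 + 251x + 252) + (136x^3 - 544x^2 - 5576x - 4896)
  x^4 - 11x^3 - 13x^2 + 251x + 252 = ((1/136)x - 7/136)(136x^3 - 544x^2 - 5576x - 4896) + (0)
Last nonzero remainder: 136x^3 - 544x^2 - 5576x - 4896. Dividing through by 136 gives the monic gcd x^3 - 4x^2 - 41x - 36.

x^3 - 4x^2 - 41x - 36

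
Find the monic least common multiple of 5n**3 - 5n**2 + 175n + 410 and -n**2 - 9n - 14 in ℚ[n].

n**4 + 6n**3 + 28n**2 + 327n + 574

Euclidean algorithm in ℚ[n]:
  5n**3 - 5n**2 + 175n + 410 = (-5n + 50)(-n**2 - 9n - 14) + (555n + 1110)
  -n**2 - 9n - 14 = (-(1/555)n - 7/555)(555n + 1110) + (0)
Last nonzero remainder: 555n + 1110. Dividing through by 555 gives the monic gcd n + 2.
Then lcm(f, g) = f·g / gcd(f, g); expanding and making the result monic gives the answer.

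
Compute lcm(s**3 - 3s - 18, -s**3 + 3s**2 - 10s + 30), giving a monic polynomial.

s**5 + 7s**3 - 18s**2 - 30s - 180

By polynomial division,
  s**3 - 3s - 18 = (-1)(-s**3 + 3s**2 - 10s + 30) + (3s**2 - 13s + 12)
  -s**3 + 3s**2 - 10s + 30 = (-(1/3)s - 4/9)(3s**2 - 13s + 12) + (-(106/9)s + 106/3)
  3s**2 - 13s + 12 = (-(27/106)s + 18/53)(-(106/9)s + 106/3) + (0)
Last nonzero remainder: -(106/9)s + 106/3. Dividing through by -106/9 gives the monic gcd s - 3.
Then lcm(f, g) = f·g / gcd(f, g); expanding and making the result monic gives the answer.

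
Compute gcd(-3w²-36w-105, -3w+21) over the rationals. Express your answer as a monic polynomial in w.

1

Euclidean algorithm in ℚ[w]:
  -3w²-36w-105 = (w+19)(-3w+21) + (-504)
  -3w+21 = ((1/168)w-1/24)(-504) + (0)
The last nonzero remainder is the constant -504, so the polynomials are coprime and gcd = 1.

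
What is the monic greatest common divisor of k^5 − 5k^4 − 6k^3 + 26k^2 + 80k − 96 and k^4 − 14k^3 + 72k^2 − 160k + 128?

Repeated division with remainder:
  k^5 − 5k^4 − 6k^3 + 26k^2 + 80k − 96 = (k + 9)(k^4 − 14k^3 + 72k^2 − 160k + 128) + (48k^3 − 462k^2 + 1392k − 1248)
  k^4 − 14k^3 + 72k^2 − 160k + 128 = ((1/48)k − 35/384)(48k^3 − 462k^2 + 1392k − 1248) + ((57/64)k^2 − (57/8)k + 57/4)
  48k^3 − 462k^2 + 1392k − 1248 = ((1024/19)k − 1664/19)((57/64)k^2 − (57/8)k + 57/4) + (0)
Last nonzero remainder: (57/64)k^2 − (57/8)k + 57/4. Dividing through by 57/64 gives the monic gcd k^2 − 8k + 16.

k^2 − 8k + 16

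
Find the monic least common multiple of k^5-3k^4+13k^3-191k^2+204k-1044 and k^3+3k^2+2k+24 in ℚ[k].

k^6+k^5+k^4-139k^3-560k^2-228k-4176

Euclidean algorithm in ℚ[k]:
  k^5-3k^4+13k^3-191k^2+204k-1044 = (k^2-6k+29)(k^3+3k^2+2k+24) + (-290k^2+290k-1740)
  k^3+3k^2+2k+24 = (-(1/290)k-2/145)(-290k^2+290k-1740) + (0)
Last nonzero remainder: -290k^2+290k-1740. Dividing through by -290 gives the monic gcd k^2-k+6.
Then lcm(f, g) = f·g / gcd(f, g); expanding and making the result monic gives the answer.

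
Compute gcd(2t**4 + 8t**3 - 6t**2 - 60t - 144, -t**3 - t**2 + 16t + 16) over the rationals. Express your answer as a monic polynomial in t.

t + 4

Apply the Euclidean algorithm:
  2t**4 + 8t**3 - 6t**2 - 60t - 144 = (-2t - 6)(-t**3 - t**2 + 16t + 16) + (20t**2 + 68t - 48)
  -t**3 - t**2 + 16t + 16 = (-(1/20)t + 3/25)(20t**2 + 68t - 48) + ((136/25)t + 544/25)
  20t**2 + 68t - 48 = ((125/34)t - 75/34)((136/25)t + 544/25) + (0)
Last nonzero remainder: (136/25)t + 544/25. Dividing through by 136/25 gives the monic gcd t + 4.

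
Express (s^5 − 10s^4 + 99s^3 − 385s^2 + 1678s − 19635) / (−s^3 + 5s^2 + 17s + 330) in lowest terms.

(−s^3 + 15s^2 − 141s + 595)/(s − 10)

Euclidean algorithm in ℚ[s]:
  s^5 − 10s^4 + 99s^3 − 385s^2 + 1678s − 19635 = (−s^2 + 5s − 91)(−s^3 + 5s^2 + 17s + 330) + (315s^2 + 1575s + 10395)
  −s^3 + 5s^2 + 17s + 330 = (−(1/315)s + 2/63)(315s^2 + 1575s + 10395) + (0)
Last nonzero remainder: 315s^2 + 1575s + 10395. Dividing through by 315 gives the monic gcd s^2 + 5s + 33.
Cancel s^2 + 5s + 33 from numerator and denominator to get the reduced form.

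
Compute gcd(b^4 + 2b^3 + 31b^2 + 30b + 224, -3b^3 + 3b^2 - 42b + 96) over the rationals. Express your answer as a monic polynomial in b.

b^2 + b + 16

Apply the Euclidean algorithm:
  b^4 + 2b^3 + 31b^2 + 30b + 224 = (-(1/3)b - 1)(-3b^3 + 3b^2 - 42b + 96) + (20b^2 + 20b + 320)
  -3b^3 + 3b^2 - 42b + 96 = (-(3/20)b + 3/10)(20b^2 + 20b + 320) + (0)
Last nonzero remainder: 20b^2 + 20b + 320. Dividing through by 20 gives the monic gcd b^2 + b + 16.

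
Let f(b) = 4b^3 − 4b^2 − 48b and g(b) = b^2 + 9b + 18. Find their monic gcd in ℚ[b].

Euclidean algorithm in ℚ[b]:
  4b^3 − 4b^2 − 48b = (4b − 40)(b^2 + 9b + 18) + (240b + 720)
  b^2 + 9b + 18 = ((1/240)b + 1/40)(240b + 720) + (0)
Last nonzero remainder: 240b + 720. Dividing through by 240 gives the monic gcd b + 3.

b + 3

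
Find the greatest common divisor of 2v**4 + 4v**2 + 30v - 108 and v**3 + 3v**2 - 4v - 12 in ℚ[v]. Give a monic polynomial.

Apply the Euclidean algorithm:
  2v**4 + 4v**2 + 30v - 108 = (2v - 6)(v**3 + 3v**2 - 4v - 12) + (30v**2 + 30v - 180)
  v**3 + 3v**2 - 4v - 12 = ((1/30)v + 1/15)(30v**2 + 30v - 180) + (0)
Last nonzero remainder: 30v**2 + 30v - 180. Dividing through by 30 gives the monic gcd v**2 + v - 6.

v**2 + v - 6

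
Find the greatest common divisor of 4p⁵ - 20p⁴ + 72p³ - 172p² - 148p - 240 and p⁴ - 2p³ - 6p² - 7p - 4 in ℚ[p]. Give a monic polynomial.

p³ - 3p² - 3p - 4

Repeated division with remainder:
  4p⁵ - 20p⁴ + 72p³ - 172p² - 148p - 240 = (4p - 12)(p⁴ - 2p³ - 6p² - 7p - 4) + (72p³ - 216p² - 216p - 288)
  p⁴ - 2p³ - 6p² - 7p - 4 = ((1/72)p + 1/72)(72p³ - 216p² - 216p - 288) + (0)
Last nonzero remainder: 72p³ - 216p² - 216p - 288. Dividing through by 72 gives the monic gcd p³ - 3p² - 3p - 4.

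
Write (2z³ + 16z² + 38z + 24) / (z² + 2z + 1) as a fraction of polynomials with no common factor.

Apply the Euclidean algorithm:
  2z³ + 16z² + 38z + 24 = (2z + 12)(z² + 2z + 1) + (12z + 12)
  z² + 2z + 1 = ((1/12)z + 1/12)(12z + 12) + (0)
Last nonzero remainder: 12z + 12. Dividing through by 12 gives the monic gcd z + 1.
Cancel z + 1 from numerator and denominator to get the reduced form.

(2z² + 14z + 24)/(z + 1)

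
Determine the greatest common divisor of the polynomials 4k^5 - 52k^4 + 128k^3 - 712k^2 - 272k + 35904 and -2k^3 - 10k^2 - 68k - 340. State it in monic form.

Apply the Euclidean algorithm:
  4k^5 - 52k^4 + 128k^3 - 712k^2 - 272k + 35904 = (-2k^2 + 36k - 176)(-2k^3 - 10k^2 - 68k - 340) + (-704k^2 - 23936)
  -2k^3 - 10k^2 - 68k - 340 = ((1/352)k + 5/352)(-704k^2 - 23936) + (0)
Last nonzero remainder: -704k^2 - 23936. Dividing through by -704 gives the monic gcd k^2 + 34.

k^2 + 34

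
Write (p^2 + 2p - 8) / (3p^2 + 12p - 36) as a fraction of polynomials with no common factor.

(p + 4)/(3p + 18)

By polynomial division,
  p^2 + 2p - 8 = (1/3)(3p^2 + 12p - 36) + (-2p + 4)
  3p^2 + 12p - 36 = (-(3/2)p - 9)(-2p + 4) + (0)
Last nonzero remainder: -2p + 4. Dividing through by -2 gives the monic gcd p - 2.
Cancel p - 2 from numerator and denominator to get the reduced form.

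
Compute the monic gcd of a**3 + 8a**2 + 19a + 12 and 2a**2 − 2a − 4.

a + 1

By polynomial division,
  a**3 + 8a**2 + 19a + 12 = ((1/2)a + 9/2)(2a**2 − 2a − 4) + (30a + 30)
  2a**2 − 2a − 4 = ((1/15)a − 2/15)(30a + 30) + (0)
Last nonzero remainder: 30a + 30. Dividing through by 30 gives the monic gcd a + 1.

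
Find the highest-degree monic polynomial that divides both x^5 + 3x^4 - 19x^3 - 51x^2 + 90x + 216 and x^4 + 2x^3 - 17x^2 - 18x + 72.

x^3 + 4x^2 - 9x - 36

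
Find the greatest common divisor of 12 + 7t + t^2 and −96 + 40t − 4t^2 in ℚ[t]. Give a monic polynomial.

Repeated division with remainder:
  t^2 + 7t + 12 = (−1/4)(−4t^2 + 40t − 96) + (17t − 12)
  −4t^2 + 40t − 96 = (−(4/17)t + 632/289)(17t − 12) + (−20160/289)
  17t − 12 = (−(4913/20160)t + 289/1680)(−20160/289) + (0)
The last nonzero remainder is the constant −20160/289, so the polynomials are coprime and gcd = 1.

1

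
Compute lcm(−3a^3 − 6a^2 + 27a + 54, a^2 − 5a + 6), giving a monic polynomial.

By polynomial division,
  −3a^3 − 6a^2 + 27a + 54 = (−3a − 21)(a^2 − 5a + 6) + (−60a + 180)
  a^2 − 5a + 6 = (−(1/60)a + 1/30)(−60a + 180) + (0)
Last nonzero remainder: −60a + 180. Dividing through by −60 gives the monic gcd a − 3.
Then lcm(f, g) = f·g / gcd(f, g); expanding and making the result monic gives the answer.

a^4 − 13a^2 + 36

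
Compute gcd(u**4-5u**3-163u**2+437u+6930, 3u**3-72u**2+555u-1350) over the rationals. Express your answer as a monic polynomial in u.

u-10

By polynomial division,
  u**4-5u**3-163u**2+437u+6930 = ((1/3)u+19/3)(3u**3-72u**2+555u-1350) + (108u**2-2628u+15480)
  3u**3-72u**2+555u-1350 = ((1/36)u+1/108)(108u**2-2628u+15480) + ((448/3)u-4480/3)
  108u**2-2628u+15480 = ((81/112)u-1161/112)((448/3)u-4480/3) + (0)
Last nonzero remainder: (448/3)u-4480/3. Dividing through by 448/3 gives the monic gcd u-10.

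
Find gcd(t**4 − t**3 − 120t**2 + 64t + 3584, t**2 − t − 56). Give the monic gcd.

Euclidean algorithm in ℚ[t]:
  t**4 − t**3 − 120t**2 + 64t + 3584 = (t**2 − 64)(t**2 − t − 56) + (0)
The last nonzero remainder t**2 − t − 56 is already monic.

t**2 − t − 56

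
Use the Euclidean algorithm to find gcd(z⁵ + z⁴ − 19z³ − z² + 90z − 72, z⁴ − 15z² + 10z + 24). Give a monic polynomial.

By polynomial division,
  z⁵ + z⁴ − 19z³ − z² + 90z − 72 = (z + 1)(z⁴ − 15z² + 10z + 24) + (−4z³ + 4z² + 56z − 96)
  z⁴ − 15z² + 10z + 24 = (−(1/4)z − 1/4)(−4z³ + 4z² + 56z − 96) + (0)
Last nonzero remainder: −4z³ + 4z² + 56z − 96. Dividing through by −4 gives the monic gcd z³ − z² − 14z + 24.

z³ − z² − 14z + 24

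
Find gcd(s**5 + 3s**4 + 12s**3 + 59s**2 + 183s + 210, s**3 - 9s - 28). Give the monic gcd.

Apply the Euclidean algorithm:
  s**5 + 3s**4 + 12s**3 + 59s**2 + 183s + 210 = (s**2 + 3s + 21)(s**3 - 9s - 28) + (114s**2 + 456s + 798)
  s**3 - 9s - 28 = ((1/114)s - 2/57)(114s**2 + 456s + 798) + (0)
Last nonzero remainder: 114s**2 + 456s + 798. Dividing through by 114 gives the monic gcd s**2 + 4s + 7.

s**2 + 4s + 7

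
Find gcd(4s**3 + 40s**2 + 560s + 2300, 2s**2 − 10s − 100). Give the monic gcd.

By polynomial division,
  4s**3 + 40s**2 + 560s + 2300 = (2s + 30)(2s**2 − 10s − 100) + (1060s + 5300)
  2s**2 − 10s − 100 = ((1/530)s − 1/53)(1060s + 5300) + (0)
Last nonzero remainder: 1060s + 5300. Dividing through by 1060 gives the monic gcd s + 5.

s + 5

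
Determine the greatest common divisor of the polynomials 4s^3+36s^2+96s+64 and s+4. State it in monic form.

s+4

Euclidean algorithm in ℚ[s]:
  4s^3+36s^2+96s+64 = (4s^2+20s+16)(s+4) + (0)
The last nonzero remainder s+4 is already monic.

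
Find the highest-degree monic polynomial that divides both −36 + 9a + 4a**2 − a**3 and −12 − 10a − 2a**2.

3 + a

Repeated division with remainder:
  −a**3 + 4a**2 + 9a − 36 = ((1/2)a − 9/2)(−2a**2 − 10a − 12) + (−30a − 90)
  −2a**2 − 10a − 12 = ((1/15)a + 2/15)(−30a − 90) + (0)
Last nonzero remainder: −30a − 90. Dividing through by −30 gives the monic gcd a + 3.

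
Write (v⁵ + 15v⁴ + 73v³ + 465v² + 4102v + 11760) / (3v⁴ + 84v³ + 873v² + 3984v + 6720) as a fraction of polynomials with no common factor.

(v² - 5v + 42)/(3v + 24)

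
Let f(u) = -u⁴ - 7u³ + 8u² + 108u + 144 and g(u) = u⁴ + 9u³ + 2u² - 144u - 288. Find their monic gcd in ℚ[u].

u³ + 5u² - 18u - 72

Repeated division with remainder:
  -u⁴ - 7u³ + 8u² + 108u + 144 = (-1)(u⁴ + 9u³ + 2u² - 144u - 288) + (2u³ + 10u² - 36u - 144)
  u⁴ + 9u³ + 2u² - 144u - 288 = ((1/2)u + 2)(2u³ + 10u² - 36u - 144) + (0)
Last nonzero remainder: 2u³ + 10u² - 36u - 144. Dividing through by 2 gives the monic gcd u³ + 5u² - 18u - 72.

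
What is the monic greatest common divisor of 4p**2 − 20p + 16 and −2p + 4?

1

By polynomial division,
  4p**2 − 20p + 16 = (−2p + 6)(−2p + 4) + (−8)
  −2p + 4 = ((1/4)p − 1/2)(−8) + (0)
The last nonzero remainder is the constant −8, so the polynomials are coprime and gcd = 1.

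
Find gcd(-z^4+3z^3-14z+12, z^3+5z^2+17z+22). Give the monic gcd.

Repeated division with remainder:
  -z^4+3z^3-14z+12 = (-z+8)(z^3+5z^2+17z+22) + (-23z^2-128z-164)
  z^3+5z^2+17z+22 = (-(1/23)z+13/529)(-23z^2-128z-164) + ((6885/529)z+13770/529)
  -23z^2-128z-164 = (-(12167/6885)z-43378/6885)((6885/529)z+13770/529) + (0)
Last nonzero remainder: (6885/529)z+13770/529. Dividing through by 6885/529 gives the monic gcd z+2.

z+2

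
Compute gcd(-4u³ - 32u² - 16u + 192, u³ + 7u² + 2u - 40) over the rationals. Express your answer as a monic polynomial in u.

u² + 2u - 8

By polynomial division,
  -4u³ - 32u² - 16u + 192 = (-4)(u³ + 7u² + 2u - 40) + (-4u² - 8u + 32)
  u³ + 7u² + 2u - 40 = (-(1/4)u - 5/4)(-4u² - 8u + 32) + (0)
Last nonzero remainder: -4u² - 8u + 32. Dividing through by -4 gives the monic gcd u² + 2u - 8.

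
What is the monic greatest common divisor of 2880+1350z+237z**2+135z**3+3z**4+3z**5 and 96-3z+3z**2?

By polynomial division,
  3z**5+3z**4+135z**3+237z**2+1350z+2880 = (z**3+2z**2+15z+30)(3z**2-3z+96) + (0)
Last nonzero remainder: 3z**2-3z+96. Dividing through by 3 gives the monic gcd z**2-z+32.

32-z+z**2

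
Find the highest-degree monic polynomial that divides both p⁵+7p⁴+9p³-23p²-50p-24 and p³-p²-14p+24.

p²+2p-8

Euclidean algorithm in ℚ[p]:
  p⁵+7p⁴+9p³-23p²-50p-24 = (p²+8p+31)(p³-p²-14p+24) + (96p²+192p-768)
  p³-p²-14p+24 = ((1/96)p-1/32)(96p²+192p-768) + (0)
Last nonzero remainder: 96p²+192p-768. Dividing through by 96 gives the monic gcd p²+2p-8.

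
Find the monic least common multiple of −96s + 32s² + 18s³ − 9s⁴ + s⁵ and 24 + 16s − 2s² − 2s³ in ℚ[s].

By polynomial division,
  s⁵ − 9s⁴ + 18s³ + 32s² − 96s = (−(1/2)s² + 5s − 18)(−2s³ − 2s² + 16s + 24) + (−72s² + 72s + 432)
  −2s³ − 2s² + 16s + 24 = ((1/36)s + 1/18)(−72s² + 72s + 432) + (0)
Last nonzero remainder: −72s² + 72s + 432. Dividing through by −72 gives the monic gcd s² − s − 6.
Then lcm(f, g) = f·g / gcd(f, g); expanding and making the result monic gives the answer.

−192s − 32s² + 68s³ − 7s⁵ + s⁶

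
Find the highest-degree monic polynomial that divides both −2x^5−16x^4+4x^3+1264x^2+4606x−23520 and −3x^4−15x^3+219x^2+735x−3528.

By polynomial division,
  −2x^5−16x^4+4x^3+1264x^2+4606x−23520 = ((2/3)x+2)(−3x^4−15x^3+219x^2+735x−3528) + (−112x^3+336x^2+5488x−16464)
  −3x^4−15x^3+219x^2+735x−3528 = ((3/112)x+3/14)(−112x^3+336x^2+5488x−16464) + (0)
Last nonzero remainder: −112x^3+336x^2+5488x−16464. Dividing through by −112 gives the monic gcd x^3−3x^2−49x+147.

x^3−3x^2−49x+147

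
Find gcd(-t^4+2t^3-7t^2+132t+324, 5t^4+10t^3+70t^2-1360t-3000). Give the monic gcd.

By polynomial division,
  -t^4+2t^3-7t^2+132t+324 = (-1/5)(5t^4+10t^3+70t^2-1360t-3000) + (4t^3+7t^2-140t-276)
  5t^4+10t^3+70t^2-1360t-3000 = ((5/4)t+5/16)(4t^3+7t^2-140t-276) + ((3885/16)t^2-(3885/4)t-11655/4)
  4t^3+7t^2-140t-276 = ((64/3885)t+368/3885)((3885/16)t^2-(3885/4)t-11655/4) + (0)
Last nonzero remainder: (3885/16)t^2-(3885/4)t-11655/4. Dividing through by 3885/16 gives the monic gcd t^2-4t-12.

t^2-4t-12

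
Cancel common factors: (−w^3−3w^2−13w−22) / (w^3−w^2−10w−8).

By polynomial division,
  −w^3−3w^2−13w−22 = (−1)(w^3−w^2−10w−8) + (−4w^2−23w−30)
  w^3−w^2−10w−8 = (−(1/4)w+27/16)(−4w^2−23w−30) + ((341/16)w+341/8)
  −4w^2−23w−30 = (−(64/341)w−240/341)((341/16)w+341/8) + (0)
Last nonzero remainder: (341/16)w+341/8. Dividing through by 341/16 gives the monic gcd w+2.
Cancel w+2 from numerator and denominator to get the reduced form.

(−w^2−w−11)/(w^2−3w−4)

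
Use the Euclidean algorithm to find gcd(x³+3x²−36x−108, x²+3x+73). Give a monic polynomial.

By polynomial division,
  x³+3x²−36x−108 = (x)(x²+3x+73) + (−109x−108)
  x²+3x+73 = (−(1/109)x−219/11881)(−109x−108) + (843661/11881)
  −109x−108 = (−(1295029/843661)x−1283148/843661)(843661/11881) + (0)
The last nonzero remainder is the constant 843661/11881, so the polynomials are coprime and gcd = 1.

1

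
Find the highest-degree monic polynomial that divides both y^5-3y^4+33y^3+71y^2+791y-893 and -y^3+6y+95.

y^2+5y+19

By polynomial division,
  y^5-3y^4+33y^3+71y^2+791y-893 = (-y^2+3y-39)(-y^3+6y+95) + (148y^2+740y+2812)
  -y^3+6y+95 = (-(1/148)y+5/148)(148y^2+740y+2812) + (0)
Last nonzero remainder: 148y^2+740y+2812. Dividing through by 148 gives the monic gcd y^2+5y+19.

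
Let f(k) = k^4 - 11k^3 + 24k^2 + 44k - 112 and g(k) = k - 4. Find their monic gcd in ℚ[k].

k - 4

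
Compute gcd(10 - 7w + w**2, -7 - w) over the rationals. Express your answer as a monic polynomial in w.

Apply the Euclidean algorithm:
  w**2 - 7w + 10 = (-w + 14)(-w - 7) + (108)
  -w - 7 = (-(1/108)w - 7/108)(108) + (0)
The last nonzero remainder is the constant 108, so the polynomials are coprime and gcd = 1.

1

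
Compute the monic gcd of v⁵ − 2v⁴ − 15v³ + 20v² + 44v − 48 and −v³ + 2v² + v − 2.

By polynomial division,
  v⁵ − 2v⁴ − 15v³ + 20v² + 44v − 48 = (−v² + 14)(−v³ + 2v² + v − 2) + (−10v² + 30v − 20)
  −v³ + 2v² + v − 2 = ((1/10)v + 1/10)(−10v² + 30v − 20) + (0)
Last nonzero remainder: −10v² + 30v − 20. Dividing through by −10 gives the monic gcd v² − 3v + 2.

v² − 3v + 2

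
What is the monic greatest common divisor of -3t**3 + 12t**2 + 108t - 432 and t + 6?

t + 6

By polynomial division,
  -3t**3 + 12t**2 + 108t - 432 = (-3t**2 + 30t - 72)(t + 6) + (0)
The last nonzero remainder t + 6 is already monic.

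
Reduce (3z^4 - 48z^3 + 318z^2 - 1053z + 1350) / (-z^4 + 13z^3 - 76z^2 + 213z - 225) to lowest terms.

(-3z + 18)/(z - 3)

Repeated division with remainder:
  3z^4 - 48z^3 + 318z^2 - 1053z + 1350 = (-3)(-z^4 + 13z^3 - 76z^2 + 213z - 225) + (-9z^3 + 90z^2 - 414z + 675)
  -z^4 + 13z^3 - 76z^2 + 213z - 225 = ((1/9)z - 1/3)(-9z^3 + 90z^2 - 414z + 675) + (0)
Last nonzero remainder: -9z^3 + 90z^2 - 414z + 675. Dividing through by -9 gives the monic gcd z^3 - 10z^2 + 46z - 75.
Cancel z^3 - 10z^2 + 46z - 75 from numerator and denominator to get the reduced form.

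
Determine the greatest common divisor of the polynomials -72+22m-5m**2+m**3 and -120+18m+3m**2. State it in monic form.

-4+m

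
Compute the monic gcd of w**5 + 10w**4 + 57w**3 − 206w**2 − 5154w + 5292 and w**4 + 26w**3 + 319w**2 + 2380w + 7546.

Euclidean algorithm in ℚ[w]:
  w**5 + 10w**4 + 57w**3 − 206w**2 − 5154w + 5292 = (w − 16)(w**4 + 26w**3 + 319w**2 + 2380w + 7546) + (154w**3 + 2518w**2 + 25380w + 126028)
  w**4 + 26w**3 + 319w**2 + 2380w + 7546 = ((1/154)w + 743/11858)(154w**3 + 2518w**2 + 25380w + 126028) + (−(21216/5929)w**2 − (169728/5929)w − 42432/121)
  154w**3 + 2518w**2 + 25380w + 126028 = (−(456533/10608)w − 3812347/10608)(−(21216/5929)w**2 − (169728/5929)w − 42432/121) + (0)
Last nonzero remainder: −(21216/5929)w**2 − (169728/5929)w − 42432/121. Dividing through by −21216/5929 gives the monic gcd w**2 + 8w + 98.

w**2 + 8w + 98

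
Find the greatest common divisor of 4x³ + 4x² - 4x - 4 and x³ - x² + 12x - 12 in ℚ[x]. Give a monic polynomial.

Apply the Euclidean algorithm:
  4x³ + 4x² - 4x - 4 = (4)(x³ - x² + 12x - 12) + (8x² - 52x + 44)
  x³ - x² + 12x - 12 = ((1/8)x + 11/16)(8x² - 52x + 44) + ((169/4)x - 169/4)
  8x² - 52x + 44 = ((32/169)x - 176/169)((169/4)x - 169/4) + (0)
Last nonzero remainder: (169/4)x - 169/4. Dividing through by 169/4 gives the monic gcd x - 1.

x - 1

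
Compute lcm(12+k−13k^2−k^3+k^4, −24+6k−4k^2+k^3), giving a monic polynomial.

Apply the Euclidean algorithm:
  k^4−k^3−13k^2+k+12 = (k+3)(k^3−4k^2+6k−24) + (−7k^2+7k+84)
  k^3−4k^2+6k−24 = (−(1/7)k+3/7)(−7k^2+7k+84) + (15k−60)
  −7k^2+7k+84 = (−(7/15)k−7/5)(15k−60) + (0)
Last nonzero remainder: 15k−60. Dividing through by 15 gives the monic gcd k−4.
Then lcm(f, g) = f·g / gcd(f, g); expanding and making the result monic gives the answer.

72+6k−66k^2−5k^3−7k^4−k^5+k^6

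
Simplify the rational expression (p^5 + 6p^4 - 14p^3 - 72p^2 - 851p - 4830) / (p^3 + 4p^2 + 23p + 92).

By polynomial division,
  p^5 + 6p^4 - 14p^3 - 72p^2 - 851p - 4830 = (p^2 + 2p - 45)(p^3 + 4p^2 + 23p + 92) + (-30p^2 - 690)
  p^3 + 4p^2 + 23p + 92 = (-(1/30)p - 2/15)(-30p^2 - 690) + (0)
Last nonzero remainder: -30p^2 - 690. Dividing through by -30 gives the monic gcd p^2 + 23.
Cancel p^2 + 23 from numerator and denominator to get the reduced form.

(p^3 + 6p^2 - 37p - 210)/(p + 4)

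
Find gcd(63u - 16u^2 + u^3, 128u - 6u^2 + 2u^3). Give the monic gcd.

u

By polynomial division,
  u^3 - 16u^2 + 63u = (1/2)(2u^3 - 6u^2 + 128u) + (-13u^2 - u)
  2u^3 - 6u^2 + 128u = (-(2/13)u + 80/169)(-13u^2 - u) + ((21712/169)u)
  -13u^2 - u = (-(2197/21712)u - 169/21712)((21712/169)u) + (0)
Last nonzero remainder: (21712/169)u. Dividing through by 21712/169 gives the monic gcd u.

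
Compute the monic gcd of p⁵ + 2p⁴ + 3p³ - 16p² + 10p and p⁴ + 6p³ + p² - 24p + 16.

By polynomial division,
  p⁵ + 2p⁴ + 3p³ - 16p² + 10p = (p - 4)(p⁴ + 6p³ + p² - 24p + 16) + (26p³ + 12p² - 102p + 64)
  p⁴ + 6p³ + p² - 24p + 16 = ((1/26)p + 36/169)(26p³ + 12p² - 102p + 64) + ((400/169)p² - (800/169)p + 400/169)
  26p³ + 12p² - 102p + 64 = ((2197/200)p + 676/25)((400/169)p² - (800/169)p + 400/169) + (0)
Last nonzero remainder: (400/169)p² - (800/169)p + 400/169. Dividing through by 400/169 gives the monic gcd p² - 2p + 1.

p² - 2p + 1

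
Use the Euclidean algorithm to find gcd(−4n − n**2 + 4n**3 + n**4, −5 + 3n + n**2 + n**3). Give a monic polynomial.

By polynomial division,
  n**4 + 4n**3 − n**2 − 4n = (n + 3)(n**3 + n**2 + 3n − 5) + (−7n**2 − 8n + 15)
  n**3 + n**2 + 3n − 5 = (−(1/7)n + 1/49)(−7n**2 − 8n + 15) + ((260/49)n − 260/49)
  −7n**2 − 8n + 15 = (−(343/260)n − 147/52)((260/49)n − 260/49) + (0)
Last nonzero remainder: (260/49)n − 260/49. Dividing through by 260/49 gives the monic gcd n − 1.

−1 + n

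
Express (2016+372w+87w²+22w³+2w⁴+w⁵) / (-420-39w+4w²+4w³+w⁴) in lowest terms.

Repeated division with remainder:
  w⁵+2w⁴+22w³+87w²+372w+2016 = (w-2)(w⁴+4w³+4w²-39w-420) + (26w³+134w²+714w+1176)
  w⁴+4w³+4w²-39w-420 = ((1/26)w-15/338)(26w³+134w²+714w+1176) + (-(2960/169)w²-(8880/169)w-62160/169)
  26w³+134w²+714w+1176 = (-(2197/1480)w-1183/370)(-(2960/169)w²-(8880/169)w-62160/169) + (0)
Last nonzero remainder: -(2960/169)w²-(8880/169)w-62160/169. Dividing through by -2960/169 gives the monic gcd w²+3w+21.
Cancel w²+3w+21 from numerator and denominator to get the reduced form.

(96+4w-w²+w³)/(-20+w+w²)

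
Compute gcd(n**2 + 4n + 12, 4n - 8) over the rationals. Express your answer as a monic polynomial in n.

1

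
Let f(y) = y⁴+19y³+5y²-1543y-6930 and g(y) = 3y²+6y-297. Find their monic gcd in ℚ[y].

y²+2y-99

Euclidean algorithm in ℚ[y]:
  y⁴+19y³+5y²-1543y-6930 = ((1/3)y²+(17/3)y+70/3)(3y²+6y-297) + (0)
Last nonzero remainder: 3y²+6y-297. Dividing through by 3 gives the monic gcd y²+2y-99.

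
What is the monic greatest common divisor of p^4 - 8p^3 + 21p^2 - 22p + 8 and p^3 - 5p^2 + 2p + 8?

By polynomial division,
  p^4 - 8p^3 + 21p^2 - 22p + 8 = (p - 3)(p^3 - 5p^2 + 2p + 8) + (4p^2 - 24p + 32)
  p^3 - 5p^2 + 2p + 8 = ((1/4)p + 1/4)(4p^2 - 24p + 32) + (0)
Last nonzero remainder: 4p^2 - 24p + 32. Dividing through by 4 gives the monic gcd p^2 - 6p + 8.

p^2 - 6p + 8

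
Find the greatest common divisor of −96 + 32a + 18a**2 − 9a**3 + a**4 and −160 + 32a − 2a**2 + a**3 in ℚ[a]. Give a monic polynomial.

−4 + a

Euclidean algorithm in ℚ[a]:
  a**4 − 9a**3 + 18a**2 + 32a − 96 = (a − 7)(a**3 − 2a**2 + 32a − 160) + (−28a**2 + 416a − 1216)
  a**3 − 2a**2 + 32a − 160 = (−(1/28)a − 45/98)(−28a**2 + 416a − 1216) + ((8800/49)a − 35200/49)
  −28a**2 + 416a − 1216 = (−(343/2200)a + 931/550)((8800/49)a − 35200/49) + (0)
Last nonzero remainder: (8800/49)a − 35200/49. Dividing through by 8800/49 gives the monic gcd a − 4.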